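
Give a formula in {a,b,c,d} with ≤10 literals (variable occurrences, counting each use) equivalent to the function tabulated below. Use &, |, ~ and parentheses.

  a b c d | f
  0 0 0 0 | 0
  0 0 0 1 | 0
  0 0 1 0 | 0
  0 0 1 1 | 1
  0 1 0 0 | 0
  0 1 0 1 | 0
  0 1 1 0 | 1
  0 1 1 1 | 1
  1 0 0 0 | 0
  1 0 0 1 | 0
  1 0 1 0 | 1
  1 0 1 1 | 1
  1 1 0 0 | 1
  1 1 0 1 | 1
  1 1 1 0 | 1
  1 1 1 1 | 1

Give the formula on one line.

  (b | c) = 0011111100111111
  ((b | c) & a) = 0000000000111111
  (a | d) = 0101010111111111
  ((a | d) | b) = 0101111111111111
  ~c = 1100110011001100
  (((a | d) | b) | ~c) = 1101111111111111
  (c & (((a | d) | b) | ~c)) = 0001001100110011
  (((b | c) & a) | (c & (((a | d) | b) | ~c))) = 0001001100111111

(((b | c) & a) | (c & (((a | d) | b) | ~c)))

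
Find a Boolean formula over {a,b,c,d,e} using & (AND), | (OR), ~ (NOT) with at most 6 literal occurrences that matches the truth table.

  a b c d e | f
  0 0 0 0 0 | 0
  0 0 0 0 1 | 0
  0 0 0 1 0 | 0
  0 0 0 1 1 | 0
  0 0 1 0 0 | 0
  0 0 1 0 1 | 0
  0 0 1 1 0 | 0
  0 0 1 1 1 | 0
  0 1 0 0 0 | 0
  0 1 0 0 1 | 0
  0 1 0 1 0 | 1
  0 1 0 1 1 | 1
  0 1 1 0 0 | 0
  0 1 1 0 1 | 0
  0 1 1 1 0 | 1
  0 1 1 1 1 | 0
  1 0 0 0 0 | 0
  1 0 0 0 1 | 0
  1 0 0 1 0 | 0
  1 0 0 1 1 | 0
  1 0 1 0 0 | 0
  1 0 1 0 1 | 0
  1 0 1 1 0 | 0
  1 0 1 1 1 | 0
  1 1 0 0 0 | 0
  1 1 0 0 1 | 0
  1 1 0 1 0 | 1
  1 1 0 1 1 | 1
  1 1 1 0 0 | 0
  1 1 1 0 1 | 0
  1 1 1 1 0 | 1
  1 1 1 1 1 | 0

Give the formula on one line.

  (b & d) = 00000000001100110000000000110011
  ~e = 10101010101010101010101010101010
  (d & ~e) = 00100010001000100010001000100010
  ~c = 11110000111100001111000011110000
  ((d & ~e) | ~c) = 11110010111100101111001011110010
  ((b & d) & ((d & ~e) | ~c)) = 00000000001100100000000000110010

((b & d) & ((d & ~e) | ~c))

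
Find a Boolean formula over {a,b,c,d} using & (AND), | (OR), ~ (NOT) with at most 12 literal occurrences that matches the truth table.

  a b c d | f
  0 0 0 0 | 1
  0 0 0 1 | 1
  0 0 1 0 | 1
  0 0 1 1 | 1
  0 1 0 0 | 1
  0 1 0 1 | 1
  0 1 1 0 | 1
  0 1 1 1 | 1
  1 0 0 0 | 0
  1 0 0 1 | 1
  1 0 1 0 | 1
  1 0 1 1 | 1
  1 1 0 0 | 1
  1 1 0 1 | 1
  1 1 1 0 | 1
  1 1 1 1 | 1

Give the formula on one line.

((((d & ~b) | ~a) | b) | ((c & (b | a)) | (~a & ~b)))

  ~b = 1111000011110000
  (d & ~b) = 0101000001010000
  ~a = 1111111100000000
  ((d & ~b) | ~a) = 1111111101010000
  (((d & ~b) | ~a) | b) = 1111111101011111
  (b | a) = 0000111111111111
  (c & (b | a)) = 0000001100110011
  (~a & ~b) = 1111000000000000
  ((c & (b | a)) | (~a & ~b)) = 1111001100110011
  ((((d & ~b) | ~a) | b) | ((c & (b | a)) | (~a & ~b))) = 1111111101111111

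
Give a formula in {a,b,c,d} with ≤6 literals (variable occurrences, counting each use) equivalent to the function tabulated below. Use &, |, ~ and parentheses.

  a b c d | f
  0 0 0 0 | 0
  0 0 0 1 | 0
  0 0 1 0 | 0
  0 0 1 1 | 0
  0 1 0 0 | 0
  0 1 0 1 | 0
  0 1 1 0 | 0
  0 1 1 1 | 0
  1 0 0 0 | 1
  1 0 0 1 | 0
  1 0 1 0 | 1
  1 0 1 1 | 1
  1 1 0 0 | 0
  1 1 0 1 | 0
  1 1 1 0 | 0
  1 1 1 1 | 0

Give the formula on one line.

  (d & c) = 0001000100010001
  ~d = 1010101010101010
  (b | ~d) = 1010111110101111
  ((d & c) | (b | ~d)) = 1011111110111111
  ~b = 1111000011110000
  (~b & a) = 0000000011110000
  (((d & c) | (b | ~d)) & (~b & a)) = 0000000010110000

(((d & c) | (b | ~d)) & (~b & a))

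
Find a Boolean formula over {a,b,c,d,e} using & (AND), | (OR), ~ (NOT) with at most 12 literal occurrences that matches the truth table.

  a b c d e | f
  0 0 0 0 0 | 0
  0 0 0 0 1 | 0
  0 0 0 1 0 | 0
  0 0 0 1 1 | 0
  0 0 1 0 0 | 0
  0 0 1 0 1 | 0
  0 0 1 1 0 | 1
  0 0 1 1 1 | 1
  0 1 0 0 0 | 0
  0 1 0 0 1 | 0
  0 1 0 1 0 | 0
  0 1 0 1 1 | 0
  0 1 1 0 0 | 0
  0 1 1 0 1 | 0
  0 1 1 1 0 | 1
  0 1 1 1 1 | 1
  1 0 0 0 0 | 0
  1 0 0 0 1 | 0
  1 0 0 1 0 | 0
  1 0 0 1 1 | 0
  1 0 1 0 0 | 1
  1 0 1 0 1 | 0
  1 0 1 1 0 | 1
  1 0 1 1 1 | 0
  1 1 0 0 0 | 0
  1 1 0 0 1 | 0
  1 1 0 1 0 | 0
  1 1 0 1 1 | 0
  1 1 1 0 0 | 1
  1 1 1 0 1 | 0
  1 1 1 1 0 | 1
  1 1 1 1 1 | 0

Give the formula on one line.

(((c & ~a) & (((~a & e) & ~c) | d)) | ((a & ~e) & c))

  ~a = 11111111111111110000000000000000
  (c & ~a) = 00001111000011110000000000000000
  (~a & e) = 01010101010101010000000000000000
  ~c = 11110000111100001111000011110000
  ((~a & e) & ~c) = 01010000010100000000000000000000
  (((~a & e) & ~c) | d) = 01110011011100110011001100110011
  ((c & ~a) & (((~a & e) & ~c) | d)) = 00000011000000110000000000000000
  ~e = 10101010101010101010101010101010
  (a & ~e) = 00000000000000001010101010101010
  ((a & ~e) & c) = 00000000000000000000101000001010
  (((c & ~a) & (((~a & e) & ~c) | d)) | ((a & ~e) & c)) = 00000011000000110000101000001010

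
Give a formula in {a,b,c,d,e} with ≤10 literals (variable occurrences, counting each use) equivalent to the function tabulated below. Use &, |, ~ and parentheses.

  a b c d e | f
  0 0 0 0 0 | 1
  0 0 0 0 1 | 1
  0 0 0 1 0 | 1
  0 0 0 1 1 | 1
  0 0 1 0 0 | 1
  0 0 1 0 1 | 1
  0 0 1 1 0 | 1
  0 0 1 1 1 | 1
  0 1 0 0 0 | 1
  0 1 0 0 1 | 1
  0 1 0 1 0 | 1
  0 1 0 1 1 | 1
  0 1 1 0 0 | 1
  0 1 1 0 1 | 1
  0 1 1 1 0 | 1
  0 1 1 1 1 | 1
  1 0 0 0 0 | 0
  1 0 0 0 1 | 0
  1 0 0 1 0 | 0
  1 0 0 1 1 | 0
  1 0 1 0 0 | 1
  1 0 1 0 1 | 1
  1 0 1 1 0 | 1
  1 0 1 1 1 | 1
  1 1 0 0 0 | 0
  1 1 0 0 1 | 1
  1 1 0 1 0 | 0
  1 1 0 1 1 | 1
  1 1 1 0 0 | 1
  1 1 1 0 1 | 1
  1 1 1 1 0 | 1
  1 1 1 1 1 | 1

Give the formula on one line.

  (c | e) = 01011111010111110101111101011111
  ((c | e) & b) = 00000000010111110000000001011111
  ~b = 11111111000000001111111100000000
  (~b & e) = 01010101000000000101010100000000
  (c & (~b & e)) = 00000101000000000000010100000000
  (((c | e) & b) | (c & (~b & e))) = 00000101010111110000010101011111
  ((((c | e) & b) | (c & (~b & e))) | c) = 00001111010111110000111101011111
  ~a = 11111111111111110000000000000000
  (((((c | e) & b) | (c & (~b & e))) | c) | ~a) = 11111111111111110000111101011111

(((((c | e) & b) | (c & (~b & e))) | c) | ~a)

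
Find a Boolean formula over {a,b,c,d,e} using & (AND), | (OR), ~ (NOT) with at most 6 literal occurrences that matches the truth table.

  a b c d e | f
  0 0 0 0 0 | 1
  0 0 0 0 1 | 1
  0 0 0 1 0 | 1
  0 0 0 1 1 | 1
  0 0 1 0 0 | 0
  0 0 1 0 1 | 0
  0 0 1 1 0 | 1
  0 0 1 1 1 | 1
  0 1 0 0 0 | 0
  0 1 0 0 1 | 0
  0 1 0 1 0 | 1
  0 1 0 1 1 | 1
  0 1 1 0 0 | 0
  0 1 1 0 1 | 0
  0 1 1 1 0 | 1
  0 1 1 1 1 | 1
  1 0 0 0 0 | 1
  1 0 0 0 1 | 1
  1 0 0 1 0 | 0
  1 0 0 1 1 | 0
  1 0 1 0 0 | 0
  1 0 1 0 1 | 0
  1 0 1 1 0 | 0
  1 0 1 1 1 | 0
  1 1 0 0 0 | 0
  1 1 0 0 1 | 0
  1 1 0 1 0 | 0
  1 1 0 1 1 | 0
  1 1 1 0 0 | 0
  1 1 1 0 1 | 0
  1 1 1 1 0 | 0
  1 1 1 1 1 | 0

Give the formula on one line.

  ~a = 11111111111111110000000000000000
  (~a & d) = 00110011001100110000000000000000
  ~b = 11111111000000001111111100000000
  ~d = 11001100110011001100110011001100
  ~c = 11110000111100001111000011110000
  (~d & ~c) = 11000000110000001100000011000000
  (~b & (~d & ~c)) = 11000000000000001100000000000000
  ((~a & d) | (~b & (~d & ~c))) = 11110011001100111100000000000000

((~a & d) | (~b & (~d & ~c)))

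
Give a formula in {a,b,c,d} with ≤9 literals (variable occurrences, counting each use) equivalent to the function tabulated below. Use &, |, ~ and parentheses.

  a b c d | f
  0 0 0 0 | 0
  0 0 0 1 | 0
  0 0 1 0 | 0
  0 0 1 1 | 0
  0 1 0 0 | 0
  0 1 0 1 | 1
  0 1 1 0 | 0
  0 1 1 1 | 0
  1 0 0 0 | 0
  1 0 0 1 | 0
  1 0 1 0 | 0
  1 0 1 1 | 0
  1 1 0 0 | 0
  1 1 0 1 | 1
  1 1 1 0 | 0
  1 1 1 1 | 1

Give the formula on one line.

  ~d = 1010101010101010
  ~c = 1100110011001100
  (a & d) = 0000000001010101
  (~c | (a & d)) = 1100110011011101
  (~d | (~c | (a & d))) = 1110111011111111
  (b & (~d | (~c | (a & d)))) = 0000111000001111
  (d & (b & (~d | (~c | (a & d))))) = 0000010000000101

(d & (b & (~d | (~c | (a & d)))))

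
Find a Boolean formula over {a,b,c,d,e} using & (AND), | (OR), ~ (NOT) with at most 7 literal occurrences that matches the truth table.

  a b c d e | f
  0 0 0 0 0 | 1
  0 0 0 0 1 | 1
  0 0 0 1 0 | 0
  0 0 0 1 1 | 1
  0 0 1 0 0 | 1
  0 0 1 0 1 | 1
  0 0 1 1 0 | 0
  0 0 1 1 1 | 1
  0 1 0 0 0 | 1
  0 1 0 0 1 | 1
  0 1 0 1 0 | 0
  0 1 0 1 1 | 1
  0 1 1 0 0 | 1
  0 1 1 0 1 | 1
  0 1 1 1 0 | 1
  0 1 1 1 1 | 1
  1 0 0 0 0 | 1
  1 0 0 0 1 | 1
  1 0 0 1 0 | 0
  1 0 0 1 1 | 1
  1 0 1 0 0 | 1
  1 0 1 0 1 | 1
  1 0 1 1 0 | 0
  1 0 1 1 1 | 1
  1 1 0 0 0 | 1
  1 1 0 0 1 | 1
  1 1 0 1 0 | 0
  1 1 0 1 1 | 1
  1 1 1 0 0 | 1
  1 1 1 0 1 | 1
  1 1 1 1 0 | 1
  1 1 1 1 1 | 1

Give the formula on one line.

  ~d = 11001100110011001100110011001100
  (c & b) = 00000000000011110000000000001111
  (e | (c & b)) = 01010101010111110101010101011111
  (~d | (e | (c & b))) = 11011101110111111101110111011111

(~d | (e | (c & b)))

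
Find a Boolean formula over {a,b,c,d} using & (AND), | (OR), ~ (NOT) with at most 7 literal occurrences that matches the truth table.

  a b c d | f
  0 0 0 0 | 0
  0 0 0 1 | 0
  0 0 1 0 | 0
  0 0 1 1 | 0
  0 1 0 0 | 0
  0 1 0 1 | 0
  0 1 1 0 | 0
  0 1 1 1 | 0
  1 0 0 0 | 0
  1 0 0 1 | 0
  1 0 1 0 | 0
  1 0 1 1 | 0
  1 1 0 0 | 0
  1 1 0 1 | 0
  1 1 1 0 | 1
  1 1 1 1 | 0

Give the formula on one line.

  (b & a) = 0000000000001111
  (c & (b & a)) = 0000000000000011
  ~d = 1010101010101010
  ((c & (b & a)) & ~d) = 0000000000000010

((c & (b & a)) & ~d)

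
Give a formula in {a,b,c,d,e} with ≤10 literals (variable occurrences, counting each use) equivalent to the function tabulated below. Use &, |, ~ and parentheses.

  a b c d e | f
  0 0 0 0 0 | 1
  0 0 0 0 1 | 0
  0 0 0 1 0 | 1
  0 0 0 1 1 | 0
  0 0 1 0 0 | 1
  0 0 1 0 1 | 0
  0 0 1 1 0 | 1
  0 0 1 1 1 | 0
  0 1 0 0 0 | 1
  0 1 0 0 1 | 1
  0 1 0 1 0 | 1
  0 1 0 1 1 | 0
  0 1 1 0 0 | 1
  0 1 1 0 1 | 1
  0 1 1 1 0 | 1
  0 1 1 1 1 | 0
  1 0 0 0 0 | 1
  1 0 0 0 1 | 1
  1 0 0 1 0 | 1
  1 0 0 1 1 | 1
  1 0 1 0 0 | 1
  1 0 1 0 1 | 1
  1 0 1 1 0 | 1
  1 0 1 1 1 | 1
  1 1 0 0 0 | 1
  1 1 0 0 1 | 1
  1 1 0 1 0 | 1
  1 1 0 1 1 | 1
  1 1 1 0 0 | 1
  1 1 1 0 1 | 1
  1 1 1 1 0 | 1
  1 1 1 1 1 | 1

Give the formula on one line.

  ~d = 11001100110011001100110011001100
  ~e = 10101010101010101010101010101010
  (a | ~e) = 10101010101010101111111111111111
  (~d & b) = 00000000110011000000000011001100
  ((a | ~e) | (~d & b)) = 10101010111011101111111111111111
  (~d & ((a | ~e) | (~d & b))) = 10001000110011001100110011001100
  (d & (a | ~e)) = 00100010001000100011001100110011
  (a | (d & (a | ~e))) = 00100010001000101111111111111111
  ((~d & ((a | ~e) | (~d & b))) | (a | (d & (a | ~e)))) = 10101010111011101111111111111111

((~d & ((a | ~e) | (~d & b))) | (a | (d & (a | ~e))))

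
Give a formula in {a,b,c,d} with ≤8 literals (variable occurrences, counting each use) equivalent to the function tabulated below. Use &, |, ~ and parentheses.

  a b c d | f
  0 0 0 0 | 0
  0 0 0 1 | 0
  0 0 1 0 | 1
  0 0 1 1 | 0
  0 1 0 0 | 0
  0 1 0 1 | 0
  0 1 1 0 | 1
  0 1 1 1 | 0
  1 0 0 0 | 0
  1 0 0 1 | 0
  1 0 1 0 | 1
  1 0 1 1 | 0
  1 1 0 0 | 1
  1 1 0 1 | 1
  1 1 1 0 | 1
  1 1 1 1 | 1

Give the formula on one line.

  (a & b) = 0000000000001111
  ((a & b) | c) = 0011001100111111
  ~d = 1010101010101010
  (b & d) = 0000010100000101
  ((b & d) & a) = 0000000000000101
  (~d | ((b & d) & a)) = 1010101010101111
  (((a & b) | c) & (~d | ((b & d) & a))) = 0010001000101111

(((a & b) | c) & (~d | ((b & d) & a)))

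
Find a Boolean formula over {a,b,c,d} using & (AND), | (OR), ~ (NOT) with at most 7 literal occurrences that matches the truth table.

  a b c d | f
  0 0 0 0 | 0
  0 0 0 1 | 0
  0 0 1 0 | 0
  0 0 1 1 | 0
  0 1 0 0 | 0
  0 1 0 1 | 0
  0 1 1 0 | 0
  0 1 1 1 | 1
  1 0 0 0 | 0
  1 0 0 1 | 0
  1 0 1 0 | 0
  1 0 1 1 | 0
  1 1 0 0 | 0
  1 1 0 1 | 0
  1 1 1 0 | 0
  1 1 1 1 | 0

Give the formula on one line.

((c & (d & ~a)) & b)

  ~a = 1111111100000000
  (d & ~a) = 0101010100000000
  (c & (d & ~a)) = 0001000100000000
  ((c & (d & ~a)) & b) = 0000000100000000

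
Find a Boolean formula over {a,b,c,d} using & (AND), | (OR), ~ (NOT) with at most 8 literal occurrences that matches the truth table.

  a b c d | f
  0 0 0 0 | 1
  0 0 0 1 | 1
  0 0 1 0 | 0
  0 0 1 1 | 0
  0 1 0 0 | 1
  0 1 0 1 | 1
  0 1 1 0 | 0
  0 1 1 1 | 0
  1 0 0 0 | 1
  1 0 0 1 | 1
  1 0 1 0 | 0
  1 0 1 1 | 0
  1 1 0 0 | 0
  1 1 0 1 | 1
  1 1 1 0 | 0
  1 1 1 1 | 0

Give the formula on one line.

((~c & ((~a | d) & (d | b))) | (~c & ~b))

  ~c = 1100110011001100
  ~a = 1111111100000000
  (~a | d) = 1111111101010101
  (d | b) = 0101111101011111
  ((~a | d) & (d | b)) = 0101111101010101
  (~c & ((~a | d) & (d | b))) = 0100110001000100
  ~b = 1111000011110000
  (~c & ~b) = 1100000011000000
  ((~c & ((~a | d) & (d | b))) | (~c & ~b)) = 1100110011000100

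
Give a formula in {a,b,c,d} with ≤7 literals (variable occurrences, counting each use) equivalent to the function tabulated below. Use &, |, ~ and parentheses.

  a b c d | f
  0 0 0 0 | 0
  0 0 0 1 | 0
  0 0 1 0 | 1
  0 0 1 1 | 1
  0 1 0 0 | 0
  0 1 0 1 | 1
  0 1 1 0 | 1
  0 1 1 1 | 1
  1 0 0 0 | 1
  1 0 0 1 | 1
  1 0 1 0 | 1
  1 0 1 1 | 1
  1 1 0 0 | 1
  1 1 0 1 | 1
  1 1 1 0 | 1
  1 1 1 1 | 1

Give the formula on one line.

((a | c) | ((d & (b | c)) & ~c))

  (a | c) = 0011001111111111
  (b | c) = 0011111100111111
  (d & (b | c)) = 0001010100010101
  ~c = 1100110011001100
  ((d & (b | c)) & ~c) = 0000010000000100
  ((a | c) | ((d & (b | c)) & ~c)) = 0011011111111111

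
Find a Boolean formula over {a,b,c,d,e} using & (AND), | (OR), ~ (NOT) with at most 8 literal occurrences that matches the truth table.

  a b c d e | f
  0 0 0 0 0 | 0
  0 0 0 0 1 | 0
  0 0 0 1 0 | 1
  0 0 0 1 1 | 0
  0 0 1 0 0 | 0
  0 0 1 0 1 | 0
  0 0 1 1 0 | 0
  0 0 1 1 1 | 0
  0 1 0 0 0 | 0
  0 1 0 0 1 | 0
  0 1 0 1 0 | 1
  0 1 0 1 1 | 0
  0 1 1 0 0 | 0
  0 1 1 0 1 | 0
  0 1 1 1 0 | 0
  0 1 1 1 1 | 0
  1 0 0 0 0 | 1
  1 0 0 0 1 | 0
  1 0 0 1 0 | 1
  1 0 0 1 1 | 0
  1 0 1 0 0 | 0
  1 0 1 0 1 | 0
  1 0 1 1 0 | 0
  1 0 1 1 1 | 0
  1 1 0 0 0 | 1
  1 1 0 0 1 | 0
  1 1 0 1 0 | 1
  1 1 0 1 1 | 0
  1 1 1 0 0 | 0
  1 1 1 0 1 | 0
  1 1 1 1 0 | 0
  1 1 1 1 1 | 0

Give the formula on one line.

  (d & e) = 00010001000100010001000100010001
  ~b = 11111111000000001111111100000000
  (~b & e) = 01010101000000000101010100000000
  ((d & e) | (~b & e)) = 01010101000100010101010100010001
  ~c = 11110000111100001111000011110000
  (((d & e) | (~b & e)) | ~c) = 11110101111100011111010111110001
  ~e = 10101010101010101010101010101010
  (a | d) = 00110011001100111111111111111111
  (~e & (a | d)) = 00100010001000101010101010101010
  ((((d & e) | (~b & e)) | ~c) & (~e & (a | d))) = 00100000001000001010000010100000

((((d & e) | (~b & e)) | ~c) & (~e & (a | d)))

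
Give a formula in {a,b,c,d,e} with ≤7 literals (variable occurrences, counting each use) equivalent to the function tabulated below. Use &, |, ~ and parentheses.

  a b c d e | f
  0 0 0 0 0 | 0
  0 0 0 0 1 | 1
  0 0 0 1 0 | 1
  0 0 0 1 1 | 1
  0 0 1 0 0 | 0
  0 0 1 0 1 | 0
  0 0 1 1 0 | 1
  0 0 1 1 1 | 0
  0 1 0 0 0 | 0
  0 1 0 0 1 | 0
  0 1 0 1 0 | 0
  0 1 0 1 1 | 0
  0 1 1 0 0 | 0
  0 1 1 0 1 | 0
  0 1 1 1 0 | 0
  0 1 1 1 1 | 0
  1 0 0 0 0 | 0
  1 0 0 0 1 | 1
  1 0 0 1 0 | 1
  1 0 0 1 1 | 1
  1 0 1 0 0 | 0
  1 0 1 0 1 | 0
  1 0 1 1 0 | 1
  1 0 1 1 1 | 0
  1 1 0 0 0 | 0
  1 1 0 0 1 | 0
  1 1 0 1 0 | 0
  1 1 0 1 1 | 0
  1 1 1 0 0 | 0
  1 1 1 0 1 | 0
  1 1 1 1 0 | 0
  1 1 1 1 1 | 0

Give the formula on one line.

  ~b = 11111111000000001111111100000000
  (d & ~b) = 00110011000000000011001100000000
  (e | (d & ~b)) = 01110111010101010111011101010101
  ~e = 10101010101010101010101010101010
  ~c = 11110000111100001111000011110000
  (~e | ~c) = 11111010111110101111101011111010
  ((~e | ~c) & ~b) = 11111010000000001111101000000000
  ((e | (d & ~b)) & ((~e | ~c) & ~b)) = 01110010000000000111001000000000

((e | (d & ~b)) & ((~e | ~c) & ~b))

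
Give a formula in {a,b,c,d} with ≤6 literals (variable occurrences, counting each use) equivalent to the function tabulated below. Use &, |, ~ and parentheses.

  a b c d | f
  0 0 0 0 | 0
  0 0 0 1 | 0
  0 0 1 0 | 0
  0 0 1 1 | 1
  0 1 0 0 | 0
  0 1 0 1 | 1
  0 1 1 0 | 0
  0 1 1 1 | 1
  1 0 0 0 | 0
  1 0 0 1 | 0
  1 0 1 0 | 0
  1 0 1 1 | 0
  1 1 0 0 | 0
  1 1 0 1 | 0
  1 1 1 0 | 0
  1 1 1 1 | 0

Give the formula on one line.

(~a & ((b | c) & d))

  ~a = 1111111100000000
  (b | c) = 0011111100111111
  ((b | c) & d) = 0001010100010101
  (~a & ((b | c) & d)) = 0001010100000000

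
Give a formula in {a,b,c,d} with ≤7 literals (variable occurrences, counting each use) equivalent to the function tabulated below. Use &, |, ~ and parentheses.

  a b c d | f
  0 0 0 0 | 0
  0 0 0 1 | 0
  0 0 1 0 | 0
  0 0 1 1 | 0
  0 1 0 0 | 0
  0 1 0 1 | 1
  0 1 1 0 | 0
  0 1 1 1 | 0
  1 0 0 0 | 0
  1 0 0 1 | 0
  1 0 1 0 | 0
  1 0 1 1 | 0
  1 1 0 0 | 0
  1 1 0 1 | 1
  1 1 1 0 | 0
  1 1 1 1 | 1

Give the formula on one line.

(d & (((((c & b) & ~d) | ~c) | a) & b))

  (c & b) = 0000001100000011
  ~d = 1010101010101010
  ((c & b) & ~d) = 0000001000000010
  ~c = 1100110011001100
  (((c & b) & ~d) | ~c) = 1100111011001110
  ((((c & b) & ~d) | ~c) | a) = 1100111011111111
  (((((c & b) & ~d) | ~c) | a) & b) = 0000111000001111
  (d & (((((c & b) & ~d) | ~c) | a) & b)) = 0000010000000101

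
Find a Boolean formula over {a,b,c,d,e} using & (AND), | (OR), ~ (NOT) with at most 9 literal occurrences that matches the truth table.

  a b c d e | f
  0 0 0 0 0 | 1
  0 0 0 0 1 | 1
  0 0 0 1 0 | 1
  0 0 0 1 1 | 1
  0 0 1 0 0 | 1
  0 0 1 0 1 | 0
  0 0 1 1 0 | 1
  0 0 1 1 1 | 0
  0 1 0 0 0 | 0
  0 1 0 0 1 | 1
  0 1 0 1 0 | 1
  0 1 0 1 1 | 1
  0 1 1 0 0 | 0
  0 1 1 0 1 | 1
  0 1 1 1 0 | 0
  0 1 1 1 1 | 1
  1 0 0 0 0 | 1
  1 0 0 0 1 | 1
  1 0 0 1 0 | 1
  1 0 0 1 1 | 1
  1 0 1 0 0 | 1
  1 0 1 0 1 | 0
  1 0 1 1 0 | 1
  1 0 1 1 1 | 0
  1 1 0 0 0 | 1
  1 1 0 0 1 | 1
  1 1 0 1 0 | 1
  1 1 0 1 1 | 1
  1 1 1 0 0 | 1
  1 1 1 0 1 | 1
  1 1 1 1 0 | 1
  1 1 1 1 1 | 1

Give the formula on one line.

  ~b = 11111111000000001111111100000000
  ~c = 11110000111100001111000011110000
  (~b & ~c) = 11110000000000001111000000000000
  (d & ~c) = 00110000001100000011000000110000
  ((~b & ~c) | (d & ~c)) = 11110000001100001111000000110000
  (~b | a) = 11111111000000001111111111111111
  (e | (~b | a)) = 11111111010101011111111111111111
  ~e = 10101010101010101010101010101010
  (~e | b) = 10101010111111111010101011111111
  ((e | (~b | a)) & (~e | b)) = 10101010010101011010101011111111
  (((~b & ~c) | (d & ~c)) | ((e | (~b | a)) & (~e | b))) = 11111010011101011111101011111111

(((~b & ~c) | (d & ~c)) | ((e | (~b | a)) & (~e | b)))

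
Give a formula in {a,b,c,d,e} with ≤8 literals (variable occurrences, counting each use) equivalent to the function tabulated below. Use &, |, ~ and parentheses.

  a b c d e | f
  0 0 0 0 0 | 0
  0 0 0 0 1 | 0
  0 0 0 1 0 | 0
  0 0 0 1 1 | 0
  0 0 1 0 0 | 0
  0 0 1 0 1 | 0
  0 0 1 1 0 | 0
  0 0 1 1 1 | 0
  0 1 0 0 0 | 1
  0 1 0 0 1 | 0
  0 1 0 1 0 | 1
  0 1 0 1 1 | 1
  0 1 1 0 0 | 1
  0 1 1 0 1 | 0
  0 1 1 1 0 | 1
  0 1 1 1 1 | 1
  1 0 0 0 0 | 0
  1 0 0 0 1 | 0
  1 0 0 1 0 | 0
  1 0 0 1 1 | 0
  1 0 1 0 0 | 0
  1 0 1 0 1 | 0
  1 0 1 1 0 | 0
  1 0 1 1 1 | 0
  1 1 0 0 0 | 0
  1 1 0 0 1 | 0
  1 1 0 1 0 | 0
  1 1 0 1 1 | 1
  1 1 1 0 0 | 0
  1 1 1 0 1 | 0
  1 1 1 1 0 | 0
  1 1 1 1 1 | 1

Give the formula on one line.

((~a & (b & ~e)) | ((d & (e & (d | ~a))) & b))

  ~a = 11111111111111110000000000000000
  ~e = 10101010101010101010101010101010
  (b & ~e) = 00000000101010100000000010101010
  (~a & (b & ~e)) = 00000000101010100000000000000000
  (d | ~a) = 11111111111111110011001100110011
  (e & (d | ~a)) = 01010101010101010001000100010001
  (d & (e & (d | ~a))) = 00010001000100010001000100010001
  ((d & (e & (d | ~a))) & b) = 00000000000100010000000000010001
  ((~a & (b & ~e)) | ((d & (e & (d | ~a))) & b)) = 00000000101110110000000000010001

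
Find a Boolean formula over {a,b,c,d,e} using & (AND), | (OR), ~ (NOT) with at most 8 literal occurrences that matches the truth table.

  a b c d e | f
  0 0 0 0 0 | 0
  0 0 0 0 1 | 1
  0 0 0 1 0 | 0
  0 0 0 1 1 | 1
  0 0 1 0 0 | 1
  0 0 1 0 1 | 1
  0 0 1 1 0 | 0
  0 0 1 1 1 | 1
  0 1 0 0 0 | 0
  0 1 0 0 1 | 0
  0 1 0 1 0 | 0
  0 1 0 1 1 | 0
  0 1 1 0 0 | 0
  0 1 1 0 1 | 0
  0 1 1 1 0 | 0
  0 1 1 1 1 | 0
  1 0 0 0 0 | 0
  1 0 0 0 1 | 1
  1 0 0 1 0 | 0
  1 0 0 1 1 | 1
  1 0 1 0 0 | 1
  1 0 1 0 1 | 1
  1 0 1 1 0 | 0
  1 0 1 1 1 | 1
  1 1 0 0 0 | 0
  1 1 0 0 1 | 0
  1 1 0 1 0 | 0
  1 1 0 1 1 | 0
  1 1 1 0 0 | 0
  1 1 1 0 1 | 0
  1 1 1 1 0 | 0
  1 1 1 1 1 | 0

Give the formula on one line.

(((c & (b | ~d)) | ((b & d) | e)) & ~b)

  ~d = 11001100110011001100110011001100
  (b | ~d) = 11001100111111111100110011111111
  (c & (b | ~d)) = 00001100000011110000110000001111
  (b & d) = 00000000001100110000000000110011
  ((b & d) | e) = 01010101011101110101010101110111
  ((c & (b | ~d)) | ((b & d) | e)) = 01011101011111110101110101111111
  ~b = 11111111000000001111111100000000
  (((c & (b | ~d)) | ((b & d) | e)) & ~b) = 01011101000000000101110100000000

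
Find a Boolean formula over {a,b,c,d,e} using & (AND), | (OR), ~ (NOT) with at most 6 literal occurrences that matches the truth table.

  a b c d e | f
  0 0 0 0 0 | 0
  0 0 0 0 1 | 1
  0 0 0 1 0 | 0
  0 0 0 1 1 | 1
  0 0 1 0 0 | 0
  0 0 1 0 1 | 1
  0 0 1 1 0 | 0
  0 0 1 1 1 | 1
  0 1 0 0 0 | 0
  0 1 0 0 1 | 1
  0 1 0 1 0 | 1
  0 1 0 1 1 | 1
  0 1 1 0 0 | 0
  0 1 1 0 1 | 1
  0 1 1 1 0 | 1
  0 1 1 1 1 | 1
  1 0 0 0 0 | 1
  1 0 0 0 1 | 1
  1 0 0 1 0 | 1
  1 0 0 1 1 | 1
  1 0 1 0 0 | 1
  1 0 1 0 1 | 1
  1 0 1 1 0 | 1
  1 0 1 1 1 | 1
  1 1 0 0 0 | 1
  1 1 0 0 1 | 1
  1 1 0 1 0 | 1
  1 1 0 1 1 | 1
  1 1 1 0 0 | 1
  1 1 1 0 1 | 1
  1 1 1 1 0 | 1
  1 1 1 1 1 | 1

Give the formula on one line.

  (b & d) = 00000000001100110000000000110011
  ((b & d) | a) = 00000000001100111111111111111111
  (((b & d) | a) | e) = 01010101011101111111111111111111

(((b & d) | a) | e)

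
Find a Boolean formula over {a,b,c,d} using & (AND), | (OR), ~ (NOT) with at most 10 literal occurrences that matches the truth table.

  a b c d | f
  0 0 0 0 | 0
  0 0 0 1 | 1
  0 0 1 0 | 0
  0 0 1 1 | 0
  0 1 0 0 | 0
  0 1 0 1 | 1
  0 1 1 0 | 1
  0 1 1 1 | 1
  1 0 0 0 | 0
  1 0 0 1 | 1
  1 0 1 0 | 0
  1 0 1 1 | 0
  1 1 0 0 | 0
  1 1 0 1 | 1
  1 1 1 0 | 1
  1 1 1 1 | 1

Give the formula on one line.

((b | ~c) & (d | (((b | (~d | ~a)) & c) & (b | a))))

  ~c = 1100110011001100
  (b | ~c) = 1100111111001111
  ~d = 1010101010101010
  ~a = 1111111100000000
  (~d | ~a) = 1111111110101010
  (b | (~d | ~a)) = 1111111110101111
  ((b | (~d | ~a)) & c) = 0011001100100011
  (b | a) = 0000111111111111
  (((b | (~d | ~a)) & c) & (b | a)) = 0000001100100011
  (d | (((b | (~d | ~a)) & c) & (b | a))) = 0101011101110111
  ((b | ~c) & (d | (((b | (~d | ~a)) & c) & (b | a)))) = 0100011101000111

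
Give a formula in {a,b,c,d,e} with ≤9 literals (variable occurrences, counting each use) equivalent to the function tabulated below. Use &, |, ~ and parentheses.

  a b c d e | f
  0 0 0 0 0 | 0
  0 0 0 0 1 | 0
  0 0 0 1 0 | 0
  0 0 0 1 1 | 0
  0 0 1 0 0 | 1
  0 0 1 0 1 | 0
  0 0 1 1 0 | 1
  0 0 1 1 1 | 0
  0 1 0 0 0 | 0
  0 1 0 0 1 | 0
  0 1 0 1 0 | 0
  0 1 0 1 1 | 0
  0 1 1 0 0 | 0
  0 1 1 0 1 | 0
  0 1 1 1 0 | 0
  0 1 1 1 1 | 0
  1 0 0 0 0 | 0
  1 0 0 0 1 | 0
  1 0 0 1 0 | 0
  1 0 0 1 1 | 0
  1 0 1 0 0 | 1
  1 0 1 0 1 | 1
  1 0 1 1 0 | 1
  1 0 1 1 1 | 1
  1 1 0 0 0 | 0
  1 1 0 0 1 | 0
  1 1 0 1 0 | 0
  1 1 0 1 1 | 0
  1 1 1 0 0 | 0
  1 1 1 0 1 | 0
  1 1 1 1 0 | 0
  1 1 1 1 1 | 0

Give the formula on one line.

  (a & b) = 00000000000000000000000011111111
  ~e = 10101010101010101010101010101010
  (~e | a) = 10101010101010101111111111111111
  (c & (~e | a)) = 00001010000010100000111100001111
  ((a & b) | (c & (~e | a))) = 00001010000010100000111111111111
  ~b = 11111111000000001111111100000000
  (((a & b) | (c & (~e | a))) & ~b) = 00001010000000000000111100000000

(((a & b) | (c & (~e | a))) & ~b)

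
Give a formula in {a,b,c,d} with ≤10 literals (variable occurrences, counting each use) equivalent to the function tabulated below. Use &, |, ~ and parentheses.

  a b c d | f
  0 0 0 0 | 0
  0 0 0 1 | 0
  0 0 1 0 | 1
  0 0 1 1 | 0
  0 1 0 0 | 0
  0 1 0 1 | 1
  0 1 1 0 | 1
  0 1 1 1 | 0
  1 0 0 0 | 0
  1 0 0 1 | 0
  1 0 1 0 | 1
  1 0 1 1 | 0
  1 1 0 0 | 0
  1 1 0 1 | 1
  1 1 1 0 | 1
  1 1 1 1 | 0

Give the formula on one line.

  ~c = 1100110011001100
  ~d = 1010101010101010
  ~a = 1111111100000000
  (~c & ~a) = 1100110000000000
  (~d | (~c & ~a)) = 1110111010101010
  (~c | (~d | (~c & ~a))) = 1110111011101110
  (b & (~c | (~d | (~c & ~a)))) = 0000111000001110
  (d & (b & (~c | (~d | (~c & ~a))))) = 0000010000000100
  (~c | ~d) = 1110111011101110
  (c & (~c | ~d)) = 0010001000100010
  ((d & (b & (~c | (~d | (~c & ~a))))) | (c & (~c | ~d))) = 0010011000100110

((d & (b & (~c | (~d | (~c & ~a))))) | (c & (~c | ~d)))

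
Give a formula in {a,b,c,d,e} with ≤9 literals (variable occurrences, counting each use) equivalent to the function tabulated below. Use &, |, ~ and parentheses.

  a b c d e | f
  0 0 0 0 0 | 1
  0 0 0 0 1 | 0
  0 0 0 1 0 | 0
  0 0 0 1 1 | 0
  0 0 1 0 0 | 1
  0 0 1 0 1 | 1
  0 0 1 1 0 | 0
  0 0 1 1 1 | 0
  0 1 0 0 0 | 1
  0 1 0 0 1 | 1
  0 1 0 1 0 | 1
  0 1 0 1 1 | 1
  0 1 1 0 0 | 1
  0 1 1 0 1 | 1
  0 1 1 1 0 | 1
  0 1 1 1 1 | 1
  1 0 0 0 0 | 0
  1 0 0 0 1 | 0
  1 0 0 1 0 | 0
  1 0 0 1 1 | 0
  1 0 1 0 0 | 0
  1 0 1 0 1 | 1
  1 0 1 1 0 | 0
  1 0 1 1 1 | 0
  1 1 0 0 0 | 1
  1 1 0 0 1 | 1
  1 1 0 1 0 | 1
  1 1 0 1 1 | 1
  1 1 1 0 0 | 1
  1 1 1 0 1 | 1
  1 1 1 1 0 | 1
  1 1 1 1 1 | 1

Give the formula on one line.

  ~d = 11001100110011001100110011001100
  ~a = 11111111111111110000000000000000
  (~a | e) = 11111111111111110101010101010101
  ~e = 10101010101010101010101010101010
  (c | ~e) = 10101111101011111010111110101111
  ((~a | e) & (c | ~e)) = 10101111101011110000010100000101
  (~d & ((~a | e) & (c | ~e))) = 10001100100011000000010000000100
  ((~d & ((~a | e) & (c | ~e))) | b) = 10001100111111110000010011111111

((~d & ((~a | e) & (c | ~e))) | b)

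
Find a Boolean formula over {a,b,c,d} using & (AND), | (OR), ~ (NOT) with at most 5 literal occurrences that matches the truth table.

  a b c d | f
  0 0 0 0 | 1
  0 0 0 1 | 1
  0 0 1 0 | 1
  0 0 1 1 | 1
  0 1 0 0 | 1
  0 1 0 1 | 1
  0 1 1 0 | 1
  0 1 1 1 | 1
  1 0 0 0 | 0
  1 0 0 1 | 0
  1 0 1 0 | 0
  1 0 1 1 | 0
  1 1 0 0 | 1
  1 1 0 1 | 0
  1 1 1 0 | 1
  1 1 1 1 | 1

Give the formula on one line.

  ~d = 1010101010101010
  (c | ~d) = 1011101110111011
  (b & (c | ~d)) = 0000101100001011
  ~a = 1111111100000000
  ((b & (c | ~d)) | ~a) = 1111111100001011

((b & (c | ~d)) | ~a)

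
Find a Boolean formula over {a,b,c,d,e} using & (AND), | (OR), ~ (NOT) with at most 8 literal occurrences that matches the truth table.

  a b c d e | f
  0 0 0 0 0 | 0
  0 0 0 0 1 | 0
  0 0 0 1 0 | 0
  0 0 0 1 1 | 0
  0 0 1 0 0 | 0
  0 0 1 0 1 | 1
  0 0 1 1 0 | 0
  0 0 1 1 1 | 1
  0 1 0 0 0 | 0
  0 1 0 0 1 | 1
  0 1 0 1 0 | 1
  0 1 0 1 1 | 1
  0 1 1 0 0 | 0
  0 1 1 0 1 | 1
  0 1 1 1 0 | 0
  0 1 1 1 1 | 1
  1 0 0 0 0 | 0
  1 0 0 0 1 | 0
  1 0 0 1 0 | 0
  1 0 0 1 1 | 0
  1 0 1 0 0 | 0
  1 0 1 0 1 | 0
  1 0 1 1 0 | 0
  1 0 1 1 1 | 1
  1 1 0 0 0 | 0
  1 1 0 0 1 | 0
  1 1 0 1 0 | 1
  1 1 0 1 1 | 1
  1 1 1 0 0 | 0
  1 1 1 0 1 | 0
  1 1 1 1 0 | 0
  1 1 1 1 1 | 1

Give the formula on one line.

(((e & c) | b) & ((e & (d | ~a)) | (d & ~c)))

  (e & c) = 00000101000001010000010100000101
  ((e & c) | b) = 00000101111111110000010111111111
  ~a = 11111111111111110000000000000000
  (d | ~a) = 11111111111111110011001100110011
  (e & (d | ~a)) = 01010101010101010001000100010001
  ~c = 11110000111100001111000011110000
  (d & ~c) = 00110000001100000011000000110000
  ((e & (d | ~a)) | (d & ~c)) = 01110101011101010011000100110001
  (((e & c) | b) & ((e & (d | ~a)) | (d & ~c))) = 00000101011101010000000100110001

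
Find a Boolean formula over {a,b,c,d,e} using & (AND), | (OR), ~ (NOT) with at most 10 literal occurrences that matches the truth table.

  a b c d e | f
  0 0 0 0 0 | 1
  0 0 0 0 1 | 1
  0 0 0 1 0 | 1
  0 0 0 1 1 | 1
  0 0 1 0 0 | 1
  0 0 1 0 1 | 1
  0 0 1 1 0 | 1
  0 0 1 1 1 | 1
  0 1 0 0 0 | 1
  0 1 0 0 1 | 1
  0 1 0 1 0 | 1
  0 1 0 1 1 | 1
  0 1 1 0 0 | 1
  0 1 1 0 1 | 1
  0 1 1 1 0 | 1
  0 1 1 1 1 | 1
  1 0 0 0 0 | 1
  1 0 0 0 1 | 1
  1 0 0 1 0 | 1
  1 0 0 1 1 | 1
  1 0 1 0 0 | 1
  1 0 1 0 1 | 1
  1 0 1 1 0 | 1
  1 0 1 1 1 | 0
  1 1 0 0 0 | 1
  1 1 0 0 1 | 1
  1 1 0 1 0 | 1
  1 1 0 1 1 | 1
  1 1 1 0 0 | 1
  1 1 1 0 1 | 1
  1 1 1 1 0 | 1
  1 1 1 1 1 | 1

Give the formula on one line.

  ~e = 10101010101010101010101010101010
  ~a = 11111111111111110000000000000000
  (c & ~a) = 00001111000011110000000000000000
  (~e | (c & ~a)) = 10101111101011111010101010101010
  ~b = 11111111000000001111111100000000
  ~d = 11001100110011001100110011001100
  (~b & ~d) = 11001100000000001100110000000000
  ~c = 11110000111100001111000011110000
  ((~b & ~d) | ~c) = 11111100111100001111110011110000
  ((~e | (c & ~a)) | ((~b & ~d) | ~c)) = 11111111111111111111111011111010
  (b | ((~e | (c & ~a)) | ((~b & ~d) | ~c))) = 11111111111111111111111011111111

(b | ((~e | (c & ~a)) | ((~b & ~d) | ~c)))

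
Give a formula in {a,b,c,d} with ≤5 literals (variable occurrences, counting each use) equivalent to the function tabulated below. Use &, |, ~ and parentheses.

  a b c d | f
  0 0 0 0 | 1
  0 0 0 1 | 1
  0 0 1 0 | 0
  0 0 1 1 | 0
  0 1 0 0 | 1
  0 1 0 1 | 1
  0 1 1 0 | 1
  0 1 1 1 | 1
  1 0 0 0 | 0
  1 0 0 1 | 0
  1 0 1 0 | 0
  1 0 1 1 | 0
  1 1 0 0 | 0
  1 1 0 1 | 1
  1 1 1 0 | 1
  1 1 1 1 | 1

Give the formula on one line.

((~a & ~c) | (b & (c | d)))

  ~a = 1111111100000000
  ~c = 1100110011001100
  (~a & ~c) = 1100110000000000
  (c | d) = 0111011101110111
  (b & (c | d)) = 0000011100000111
  ((~a & ~c) | (b & (c | d))) = 1100111100000111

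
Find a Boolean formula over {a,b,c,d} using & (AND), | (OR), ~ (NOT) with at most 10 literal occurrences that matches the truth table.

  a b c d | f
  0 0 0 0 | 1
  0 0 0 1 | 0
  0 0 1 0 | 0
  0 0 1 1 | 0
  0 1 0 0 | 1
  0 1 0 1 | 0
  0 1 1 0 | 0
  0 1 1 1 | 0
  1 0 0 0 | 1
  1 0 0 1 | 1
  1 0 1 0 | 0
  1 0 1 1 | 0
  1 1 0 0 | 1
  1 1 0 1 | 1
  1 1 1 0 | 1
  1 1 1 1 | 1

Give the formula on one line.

  ~d = 1010101010101010
  ~c = 1100110011001100
  (~d & ~c) = 1000100010001000
  (~c | b) = 1100111111001111
  ~a = 1111111100000000
  (~a & c) = 0011001100000000
  ((~c | b) | (~a & c)) = 1111111111001111
  (((~c | b) | (~a & c)) & a) = 0000000011001111
  ((~d & ~c) | (((~c | b) | (~a & c)) & a)) = 1000100011001111

((~d & ~c) | (((~c | b) | (~a & c)) & a))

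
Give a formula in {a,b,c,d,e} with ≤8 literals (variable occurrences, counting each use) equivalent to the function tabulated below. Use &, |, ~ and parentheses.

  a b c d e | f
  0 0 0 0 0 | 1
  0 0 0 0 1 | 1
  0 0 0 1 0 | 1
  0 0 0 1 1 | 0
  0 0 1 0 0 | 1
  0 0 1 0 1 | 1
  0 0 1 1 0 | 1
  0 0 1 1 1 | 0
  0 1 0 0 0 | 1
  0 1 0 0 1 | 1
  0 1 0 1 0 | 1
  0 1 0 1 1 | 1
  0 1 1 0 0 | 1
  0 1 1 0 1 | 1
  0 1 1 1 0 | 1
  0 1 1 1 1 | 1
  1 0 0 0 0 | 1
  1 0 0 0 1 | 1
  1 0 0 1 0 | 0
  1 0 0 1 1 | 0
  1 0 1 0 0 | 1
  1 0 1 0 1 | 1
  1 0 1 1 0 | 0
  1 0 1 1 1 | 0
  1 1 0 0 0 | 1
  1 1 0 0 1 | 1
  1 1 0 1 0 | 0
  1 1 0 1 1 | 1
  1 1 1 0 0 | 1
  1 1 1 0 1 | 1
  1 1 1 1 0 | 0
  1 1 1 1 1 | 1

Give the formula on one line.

((e & (b & ((c | ~b) | e))) | (~d | (~a & ~e)))

  ~b = 11111111000000001111111100000000
  (c | ~b) = 11111111000011111111111100001111
  ((c | ~b) | e) = 11111111010111111111111101011111
  (b & ((c | ~b) | e)) = 00000000010111110000000001011111
  (e & (b & ((c | ~b) | e))) = 00000000010101010000000001010101
  ~d = 11001100110011001100110011001100
  ~a = 11111111111111110000000000000000
  ~e = 10101010101010101010101010101010
  (~a & ~e) = 10101010101010100000000000000000
  (~d | (~a & ~e)) = 11101110111011101100110011001100
  ((e & (b & ((c | ~b) | e))) | (~d | (~a & ~e))) = 11101110111111111100110011011101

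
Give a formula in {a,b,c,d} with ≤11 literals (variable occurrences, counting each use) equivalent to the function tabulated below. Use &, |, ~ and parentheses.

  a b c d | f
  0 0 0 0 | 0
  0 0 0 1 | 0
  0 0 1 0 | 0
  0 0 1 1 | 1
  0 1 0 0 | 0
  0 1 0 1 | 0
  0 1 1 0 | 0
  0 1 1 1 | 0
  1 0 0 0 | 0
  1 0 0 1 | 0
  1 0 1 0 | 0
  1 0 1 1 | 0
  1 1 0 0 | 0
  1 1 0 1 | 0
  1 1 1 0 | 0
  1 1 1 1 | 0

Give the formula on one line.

(((~a | (b & d)) & (~a | c)) & ((b | c) & (d & ~b)))

  ~a = 1111111100000000
  (b & d) = 0000010100000101
  (~a | (b & d)) = 1111111100000101
  (~a | c) = 1111111100110011
  ((~a | (b & d)) & (~a | c)) = 1111111100000001
  (b | c) = 0011111100111111
  ~b = 1111000011110000
  (d & ~b) = 0101000001010000
  ((b | c) & (d & ~b)) = 0001000000010000
  (((~a | (b & d)) & (~a | c)) & ((b | c) & (d & ~b))) = 0001000000000000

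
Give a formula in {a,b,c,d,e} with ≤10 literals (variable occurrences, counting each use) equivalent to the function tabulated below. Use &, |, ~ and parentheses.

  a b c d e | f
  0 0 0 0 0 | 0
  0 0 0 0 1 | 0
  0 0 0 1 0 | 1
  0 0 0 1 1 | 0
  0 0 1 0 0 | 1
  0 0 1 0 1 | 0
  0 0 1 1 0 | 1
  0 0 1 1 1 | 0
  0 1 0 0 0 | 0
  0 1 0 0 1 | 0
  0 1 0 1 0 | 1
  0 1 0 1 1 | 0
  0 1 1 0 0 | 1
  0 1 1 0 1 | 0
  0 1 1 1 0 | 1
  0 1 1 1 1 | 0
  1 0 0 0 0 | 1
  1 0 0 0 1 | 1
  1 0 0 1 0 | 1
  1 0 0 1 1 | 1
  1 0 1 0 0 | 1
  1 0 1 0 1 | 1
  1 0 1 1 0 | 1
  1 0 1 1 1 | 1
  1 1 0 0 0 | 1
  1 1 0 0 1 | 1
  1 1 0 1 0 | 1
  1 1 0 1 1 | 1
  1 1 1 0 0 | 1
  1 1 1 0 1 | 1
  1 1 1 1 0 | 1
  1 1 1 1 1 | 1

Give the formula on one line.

((~e & ((c | (e & ~b)) | (a | d))) | a)

  ~e = 10101010101010101010101010101010
  ~b = 11111111000000001111111100000000
  (e & ~b) = 01010101000000000101010100000000
  (c | (e & ~b)) = 01011111000011110101111100001111
  (a | d) = 00110011001100111111111111111111
  ((c | (e & ~b)) | (a | d)) = 01111111001111111111111111111111
  (~e & ((c | (e & ~b)) | (a | d))) = 00101010001010101010101010101010
  ((~e & ((c | (e & ~b)) | (a | d))) | a) = 00101010001010101111111111111111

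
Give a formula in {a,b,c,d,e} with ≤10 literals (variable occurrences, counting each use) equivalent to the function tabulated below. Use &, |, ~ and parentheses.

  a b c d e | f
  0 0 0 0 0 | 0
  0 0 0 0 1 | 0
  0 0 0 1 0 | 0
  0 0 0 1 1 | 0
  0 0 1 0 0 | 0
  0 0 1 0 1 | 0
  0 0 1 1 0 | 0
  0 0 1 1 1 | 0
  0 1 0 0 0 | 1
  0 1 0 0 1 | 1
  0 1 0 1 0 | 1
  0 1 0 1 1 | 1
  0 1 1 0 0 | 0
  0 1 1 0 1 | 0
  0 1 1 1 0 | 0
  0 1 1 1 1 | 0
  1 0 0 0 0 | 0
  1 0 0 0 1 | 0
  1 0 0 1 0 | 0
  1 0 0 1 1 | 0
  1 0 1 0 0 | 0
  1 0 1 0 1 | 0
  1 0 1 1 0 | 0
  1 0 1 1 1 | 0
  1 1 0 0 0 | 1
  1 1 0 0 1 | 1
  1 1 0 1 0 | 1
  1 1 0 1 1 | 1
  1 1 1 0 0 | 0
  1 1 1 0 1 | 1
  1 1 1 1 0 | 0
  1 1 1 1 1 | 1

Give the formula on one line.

(b & (~c | (((~a | b) & (e | ~a)) & a)))

  ~c = 11110000111100001111000011110000
  ~a = 11111111111111110000000000000000
  (~a | b) = 11111111111111110000000011111111
  (e | ~a) = 11111111111111110101010101010101
  ((~a | b) & (e | ~a)) = 11111111111111110000000001010101
  (((~a | b) & (e | ~a)) & a) = 00000000000000000000000001010101
  (~c | (((~a | b) & (e | ~a)) & a)) = 11110000111100001111000011110101
  (b & (~c | (((~a | b) & (e | ~a)) & a))) = 00000000111100000000000011110101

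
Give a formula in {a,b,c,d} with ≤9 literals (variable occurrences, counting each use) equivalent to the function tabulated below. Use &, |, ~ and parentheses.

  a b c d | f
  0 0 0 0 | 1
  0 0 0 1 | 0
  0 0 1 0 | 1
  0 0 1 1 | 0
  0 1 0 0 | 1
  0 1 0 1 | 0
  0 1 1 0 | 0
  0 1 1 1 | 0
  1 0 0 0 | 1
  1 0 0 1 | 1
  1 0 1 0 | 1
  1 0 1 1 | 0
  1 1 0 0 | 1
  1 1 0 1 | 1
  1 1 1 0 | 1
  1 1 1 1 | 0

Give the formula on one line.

  ~d = 1010101010101010
  ~c = 1100110011001100
  (~d | ~c) = 1110111011101110
  (a & (~d | ~c)) = 0000000011101110
  ~b = 1111000011110000
  (~b | ~c) = 1111110011111100
  ((~b | ~c) | d) = 1111110111111101
  (((~b | ~c) | d) & ~d) = 1010100010101000
  ((a & (~d | ~c)) | (((~b | ~c) | d) & ~d)) = 1010100011101110

((a & (~d | ~c)) | (((~b | ~c) | d) & ~d))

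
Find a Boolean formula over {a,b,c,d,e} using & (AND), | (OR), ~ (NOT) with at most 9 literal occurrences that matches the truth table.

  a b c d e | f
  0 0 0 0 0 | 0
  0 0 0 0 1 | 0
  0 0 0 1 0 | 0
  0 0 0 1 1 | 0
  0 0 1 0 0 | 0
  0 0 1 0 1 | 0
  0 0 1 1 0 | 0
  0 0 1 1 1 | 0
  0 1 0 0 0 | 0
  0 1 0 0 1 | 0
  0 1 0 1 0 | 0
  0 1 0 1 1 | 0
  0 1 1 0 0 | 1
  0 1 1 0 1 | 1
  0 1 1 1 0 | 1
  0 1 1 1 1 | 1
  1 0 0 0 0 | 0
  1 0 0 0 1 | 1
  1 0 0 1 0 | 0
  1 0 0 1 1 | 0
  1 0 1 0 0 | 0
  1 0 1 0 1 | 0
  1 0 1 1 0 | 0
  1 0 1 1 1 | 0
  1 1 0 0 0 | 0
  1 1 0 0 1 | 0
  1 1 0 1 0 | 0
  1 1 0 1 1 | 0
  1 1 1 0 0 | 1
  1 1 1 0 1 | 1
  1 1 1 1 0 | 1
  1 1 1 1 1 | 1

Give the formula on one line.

  (b & c) = 00000000000011110000000000001111
  ~b = 11111111000000001111111100000000
  ~c = 11110000111100001111000011110000
  ~d = 11001100110011001100110011001100
  (~d & a) = 00000000000000001100110011001100
  (~c & (~d & a)) = 00000000000000001100000011000000
  (~b & (~c & (~d & a))) = 00000000000000001100000000000000
  (e & (~b & (~c & (~d & a)))) = 00000000000000000100000000000000
  ((b & c) | (e & (~b & (~c & (~d & a))))) = 00000000000011110100000000001111

((b & c) | (e & (~b & (~c & (~d & a)))))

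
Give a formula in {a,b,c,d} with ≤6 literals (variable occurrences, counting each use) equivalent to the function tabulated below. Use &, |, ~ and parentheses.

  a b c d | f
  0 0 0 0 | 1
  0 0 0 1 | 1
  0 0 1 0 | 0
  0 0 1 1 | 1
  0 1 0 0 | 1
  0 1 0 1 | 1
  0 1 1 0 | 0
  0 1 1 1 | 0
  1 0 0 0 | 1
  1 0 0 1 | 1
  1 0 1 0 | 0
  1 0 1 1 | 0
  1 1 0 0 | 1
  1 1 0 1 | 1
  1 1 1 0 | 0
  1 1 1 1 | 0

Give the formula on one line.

  ~d = 1010101010101010
  ~b = 1111000011110000
  (~d | ~b) = 1111101011111010
  ~a = 1111111100000000
  (d | a) = 0101010111111111
  (~a & (d | a)) = 0101010100000000
  ((~d | ~b) & (~a & (d | a))) = 0101000000000000
  ~c = 1100110011001100
  (((~d | ~b) & (~a & (d | a))) | ~c) = 1101110011001100

(((~d | ~b) & (~a & (d | a))) | ~c)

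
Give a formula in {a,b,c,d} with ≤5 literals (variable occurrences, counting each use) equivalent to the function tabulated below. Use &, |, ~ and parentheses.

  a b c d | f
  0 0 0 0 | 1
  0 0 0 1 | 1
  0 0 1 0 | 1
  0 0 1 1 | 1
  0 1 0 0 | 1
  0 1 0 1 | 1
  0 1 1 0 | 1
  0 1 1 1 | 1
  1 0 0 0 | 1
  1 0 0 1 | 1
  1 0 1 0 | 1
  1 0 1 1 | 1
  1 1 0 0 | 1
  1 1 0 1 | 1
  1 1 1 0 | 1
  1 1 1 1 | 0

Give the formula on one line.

(((~c | ~d) | ~b) | (~a | ~c))

  ~c = 1100110011001100
  ~d = 1010101010101010
  (~c | ~d) = 1110111011101110
  ~b = 1111000011110000
  ((~c | ~d) | ~b) = 1111111011111110
  ~a = 1111111100000000
  (~a | ~c) = 1111111111001100
  (((~c | ~d) | ~b) | (~a | ~c)) = 1111111111111110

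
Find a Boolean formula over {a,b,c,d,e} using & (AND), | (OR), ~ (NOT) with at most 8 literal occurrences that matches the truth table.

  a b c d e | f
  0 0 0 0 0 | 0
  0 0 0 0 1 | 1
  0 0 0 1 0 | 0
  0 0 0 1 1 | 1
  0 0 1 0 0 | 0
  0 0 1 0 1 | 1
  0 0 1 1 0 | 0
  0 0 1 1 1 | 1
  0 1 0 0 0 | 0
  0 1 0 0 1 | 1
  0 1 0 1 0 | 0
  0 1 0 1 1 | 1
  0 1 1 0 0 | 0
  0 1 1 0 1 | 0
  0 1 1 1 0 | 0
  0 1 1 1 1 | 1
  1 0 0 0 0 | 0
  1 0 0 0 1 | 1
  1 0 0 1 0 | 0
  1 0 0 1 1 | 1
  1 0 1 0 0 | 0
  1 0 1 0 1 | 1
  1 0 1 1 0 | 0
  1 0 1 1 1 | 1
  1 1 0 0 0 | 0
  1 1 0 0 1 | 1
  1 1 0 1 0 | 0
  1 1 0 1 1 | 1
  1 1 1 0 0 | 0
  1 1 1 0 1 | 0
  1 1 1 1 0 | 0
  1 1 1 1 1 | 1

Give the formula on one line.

((e & ~c) | (e & (~b | d)))

  ~c = 11110000111100001111000011110000
  (e & ~c) = 01010000010100000101000001010000
  ~b = 11111111000000001111111100000000
  (~b | d) = 11111111001100111111111100110011
  (e & (~b | d)) = 01010101000100010101010100010001
  ((e & ~c) | (e & (~b | d))) = 01010101010100010101010101010001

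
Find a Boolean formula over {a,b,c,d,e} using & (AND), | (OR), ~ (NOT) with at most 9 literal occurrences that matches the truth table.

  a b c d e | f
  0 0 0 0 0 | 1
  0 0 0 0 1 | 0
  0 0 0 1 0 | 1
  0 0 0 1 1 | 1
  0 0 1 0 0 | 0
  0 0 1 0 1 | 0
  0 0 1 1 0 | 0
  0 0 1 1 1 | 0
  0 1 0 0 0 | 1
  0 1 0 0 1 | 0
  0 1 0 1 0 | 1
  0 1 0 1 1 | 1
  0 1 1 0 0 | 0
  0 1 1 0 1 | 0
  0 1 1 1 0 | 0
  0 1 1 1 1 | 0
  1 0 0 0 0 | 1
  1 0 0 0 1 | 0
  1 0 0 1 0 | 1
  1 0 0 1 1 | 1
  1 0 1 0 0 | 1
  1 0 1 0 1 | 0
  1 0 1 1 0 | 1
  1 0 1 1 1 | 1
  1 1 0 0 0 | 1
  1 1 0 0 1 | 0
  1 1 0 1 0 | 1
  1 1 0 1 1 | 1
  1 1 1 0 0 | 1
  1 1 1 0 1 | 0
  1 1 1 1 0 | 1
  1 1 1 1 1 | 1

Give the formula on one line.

  ~e = 10101010101010101010101010101010
  (d & e) = 00010001000100010001000100010001
  (~e | (d & e)) = 10111011101110111011101110111011
  ~a = 11111111111111110000000000000000
  ~c = 11110000111100001111000011110000
  (~a & ~c) = 11110000111100000000000000000000
  ((~a & ~c) | a) = 11110000111100001111111111111111
  ((~e | (d & e)) & ((~a & ~c) | a)) = 10110000101100001011101110111011

((~e | (d & e)) & ((~a & ~c) | a))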